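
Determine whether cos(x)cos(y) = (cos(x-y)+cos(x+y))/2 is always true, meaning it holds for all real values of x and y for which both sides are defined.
Claim: cos(x)cos(y) = (cos(x-y)+cos(x+y))/2.
Reasoning: cos(x-y) = cos(x)cos(y) + sin(x)sin(y) and cos(x+y) = cos(x)cos(y) - sin(x)sin(y). Adding, cos(x-y) + cos(x+y) = 2cos(x)cos(y); divide by 2.
So the two sides agree for all real values of x and y for which both sides are defined.

Conclusion: Yes, this is an identity.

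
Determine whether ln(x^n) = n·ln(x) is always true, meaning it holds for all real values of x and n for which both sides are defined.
Claim: ln(x^n) = n·ln(x).
Reasoning: The right side requires x > 0. For x > 0, x^n = (e^(ln x))^n = e^(n·ln x), so taking ln of both sides gives ln(x^n) = n·ln(x).
So the two sides agree for all real values of x and n for which both sides are defined.

Conclusion: Yes, this is an identity.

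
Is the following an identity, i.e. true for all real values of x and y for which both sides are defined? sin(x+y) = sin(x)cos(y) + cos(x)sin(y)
Claim: sin(x+y) = sin(x)cos(y) + cos(x)sin(y).
Reasoning: By Euler's formula e^(i(x+y)) = e^(ix)·e^(iy) = (cos x + i·sin x)(cos y + i·sin y). The imaginary part of the left side is sin(x+y); the imaginary part of the product is sin(x)cos(y) + cos(x)sin(y).
So the two sides agree for all real values of x and y for which both sides are defined.

Conclusion: Yes, this is an identity.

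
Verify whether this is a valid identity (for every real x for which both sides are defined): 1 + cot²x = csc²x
Yes, this is an identity.

Claim: 1 + cot²x = csc²x.
Reasoning: Start from sin²x + cos²x = 1 and divide every term by sin²x (allowed wherever cot x and csc x are defined): 1 + cot²x = 1/sin²x = csc²x.
So the two sides agree for every real x for which both sides are defined.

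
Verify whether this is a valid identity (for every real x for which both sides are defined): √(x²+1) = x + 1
Claim: √(x²+1) = x + 1.
Test a specific point where both sides are defined: x = 5.
LHS = √(x²+1) ≈ 5.0990
RHS = x + 1 ≈ 6.0000
Since 5.0990 ≠ 6.0000, the equation fails at this point, so it cannot hold for every real x for which both sides are defined.
(x+1)² = x² + 2x + 1 ≠ x² + 1 unless x = 0.

Conclusion: No, this is NOT an identity.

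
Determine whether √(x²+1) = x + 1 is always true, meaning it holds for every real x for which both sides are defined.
No, this is NOT an identity.

Claim: √(x²+1) = x + 1.
Test a specific point where both sides are defined: x = 2.
LHS = √(x²+1) ≈ 2.2361
RHS = x + 1 ≈ 3.0000
Since 2.2361 ≠ 3.0000, the equation fails at this point, so it cannot hold for every real x for which both sides are defined.
(x+1)² = x² + 2x + 1 ≠ x² + 1 unless x = 0.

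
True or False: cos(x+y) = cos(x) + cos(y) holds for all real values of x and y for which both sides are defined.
False.

Claim: cos(x+y) = cos(x) + cos(y).
Test a specific point where both sides are defined: x = π/6, y = -π/4.
LHS = cos(x+y) ≈ 0.9659
RHS = cos(x) + cos(y) ≈ 1.5731
Since 0.9659 ≠ 1.5731, the equation fails at this point, so it cannot hold for all real values of x and y for which both sides are defined.
The correct expansion is cos(x+y) = cos(x)cos(y) - sin(x)sin(y); cosine is not additive.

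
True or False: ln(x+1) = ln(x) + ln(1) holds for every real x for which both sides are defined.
Claim: ln(x+1) = ln(x) + ln(1).
Test a specific point where both sides are defined: x = 1/2.
LHS = ln(x+1) ≈ 0.4055
RHS = ln(x) + ln(1) ≈ -0.6931
Since 0.4055 ≠ -0.6931, the equation fails at this point, so it cannot hold for every real x for which both sides are defined.
ln(1) = 0, so the right side is just ln(x), which differs from ln(x+1).

Conclusion: False.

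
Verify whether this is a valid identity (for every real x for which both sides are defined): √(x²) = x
Claim: √(x²) = x.
Test a specific point where both sides are defined: x = -1.
LHS = √(x²) ≈ 1.0000
RHS = x ≈ -1.0000
Since 1.0000 ≠ -1.0000, the equation fails at this point, so it cannot hold for every real x for which both sides are defined.
√(x²) = |x|, which differs from x whenever x < 0 (both sides are defined for every real x).

Conclusion: No, this is NOT an identity.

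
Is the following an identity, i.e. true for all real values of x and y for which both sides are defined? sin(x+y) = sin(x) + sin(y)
Claim: sin(x+y) = sin(x) + sin(y).
Test a specific point where both sides are defined: x = 2π/3, y = -π/4.
LHS = sin(x+y) ≈ 0.9659
RHS = sin(x) + sin(y) ≈ 0.1589
Since 0.9659 ≠ 0.1589, the equation fails at this point, so it cannot hold for all real values of x and y for which both sides are defined.
The correct expansion is sin(x+y) = sin(x)cos(y) + cos(x)sin(y); sine is not additive.

Conclusion: No, this is NOT an identity.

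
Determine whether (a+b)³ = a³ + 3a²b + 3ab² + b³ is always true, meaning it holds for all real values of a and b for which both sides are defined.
Claim: (a+b)³ = a³ + 3a²b + 3ab² + b³.
Reasoning: (a+b)³ = (a+b)(a+b)² = (a+b)(a² + 2ab + b²) = a³ + 2a²b + ab² + a²b + 2ab² + b³ = a³ + 3a²b + 3ab² + b³.
So the two sides agree for all real values of a and b for which both sides are defined.

Conclusion: Yes, this is an identity.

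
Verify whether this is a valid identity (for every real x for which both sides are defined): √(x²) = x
No, this is NOT an identity.

Claim: √(x²) = x.
Test a specific point where both sides are defined: x = -1.
LHS = √(x²) ≈ 1.0000
RHS = x ≈ -1.0000
Since 1.0000 ≠ -1.0000, the equation fails at this point, so it cannot hold for every real x for which both sides are defined.
√(x²) = |x|, which differs from x whenever x < 0 (both sides are defined for every real x).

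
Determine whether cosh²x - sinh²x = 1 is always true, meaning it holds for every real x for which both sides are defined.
Yes, this is an identity.

Claim: cosh²x - sinh²x = 1.
Reasoning: With cosh(x) = (e^x + e^-x)/2 and sinh(x) = (e^x - e^-x)/2: cosh²x = (e^(2x) + 2 + e^(-2x))/4 and sinh²x = (e^(2x) - 2 + e^(-2x))/4. Subtracting leaves 4/4 = 1.
So the two sides agree for every real x for which both sides are defined.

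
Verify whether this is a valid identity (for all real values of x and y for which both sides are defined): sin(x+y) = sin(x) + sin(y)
No, this is NOT an identity.

Claim: sin(x+y) = sin(x) + sin(y).
Test a specific point where both sides are defined: x = π/3, y = 3π/4.
LHS = sin(x+y) ≈ -0.2588
RHS = sin(x) + sin(y) ≈ 1.5731
Since -0.2588 ≠ 1.5731, the equation fails at this point, so it cannot hold for all real values of x and y for which both sides are defined.
The correct expansion is sin(x+y) = sin(x)cos(y) + cos(x)sin(y); sine is not additive.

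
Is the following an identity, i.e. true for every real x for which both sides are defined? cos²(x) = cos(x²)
No, this is NOT an identity.

Claim: cos²(x) = cos(x²).
Test a specific point where both sides are defined: x = -π/4.
LHS = cos²(x) ≈ 0.5000
RHS = cos(x²) ≈ 0.8157
Since 0.5000 ≠ 0.8157, the equation fails at this point, so it cannot hold for every real x for which both sides are defined.
cos²(x) means (cos x)², squaring the output; cos(x²) squares the input. These are different functions.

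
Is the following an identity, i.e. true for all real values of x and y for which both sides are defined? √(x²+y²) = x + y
No, this is NOT an identity.

Claim: √(x²+y²) = x + y.
Test a specific point where both sides are defined: x = -3, y = 3.
LHS = √(x²+y²) ≈ 4.2426
RHS = x + y ≈ 0.0000
Since 4.2426 ≠ 0.0000, the equation fails at this point, so it cannot hold for all real values of x and y for which both sides are defined.
(x+y)² = x² + 2xy + y², not x² + y², so the square root does not split this way.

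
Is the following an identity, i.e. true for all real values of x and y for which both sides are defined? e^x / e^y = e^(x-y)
Claim: e^x / e^y = e^(x-y).
Reasoning: 1/e^y = e^(-y), so e^x / e^y = e^x · e^(-y) = e^(x + (-y)) = e^(x-y) by the product rule for exponents.
So the two sides agree for all real values of x and y for which both sides are defined.

Conclusion: Yes, this is an identity.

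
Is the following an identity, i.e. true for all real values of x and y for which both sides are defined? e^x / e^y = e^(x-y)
Yes, this is an identity.

Claim: e^x / e^y = e^(x-y).
Reasoning: 1/e^y = e^(-y), so e^x / e^y = e^x · e^(-y) = e^(x + (-y)) = e^(x-y) by the product rule for exponents.
So the two sides agree for all real values of x and y for which both sides are defined.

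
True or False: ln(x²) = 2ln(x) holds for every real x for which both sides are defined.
True.

Claim: ln(x²) = 2ln(x).
Reasoning: The right side requires x > 0. For x > 0, x² = (e^(ln x))² = e^(2ln x), so ln(x²) = 2ln(x). (For x < 0 the right side is undefined, so those values are outside the claim.)
So the two sides agree for every real x for which both sides are defined.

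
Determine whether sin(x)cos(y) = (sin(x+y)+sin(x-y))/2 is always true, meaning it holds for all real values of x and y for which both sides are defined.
Claim: sin(x)cos(y) = (sin(x+y)+sin(x-y))/2.
Reasoning: sin(x+y) = sin(x)cos(y) + cos(x)sin(y) and sin(x-y) = sin(x)cos(y) - cos(x)sin(y). Adding, sin(x+y) + sin(x-y) = 2sin(x)cos(y); divide by 2.
So the two sides agree for all real values of x and y for which both sides are defined.

Conclusion: Yes, this is an identity.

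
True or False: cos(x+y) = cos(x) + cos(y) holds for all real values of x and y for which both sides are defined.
Claim: cos(x+y) = cos(x) + cos(y).
Test a specific point where both sides are defined: x = -π/4, y = π/6.
LHS = cos(x+y) ≈ 0.9659
RHS = cos(x) + cos(y) ≈ 1.5731
Since 0.9659 ≠ 1.5731, the equation fails at this point, so it cannot hold for all real values of x and y for which both sides are defined.
The correct expansion is cos(x+y) = cos(x)cos(y) - sin(x)sin(y); cosine is not additive.

Conclusion: False.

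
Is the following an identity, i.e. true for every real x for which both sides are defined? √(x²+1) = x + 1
Claim: √(x²+1) = x + 1.
Test a specific point where both sides are defined: x = 2.
LHS = √(x²+1) ≈ 2.2361
RHS = x + 1 ≈ 3.0000
Since 2.2361 ≠ 3.0000, the equation fails at this point, so it cannot hold for every real x for which both sides are defined.
(x+1)² = x² + 2x + 1 ≠ x² + 1 unless x = 0.

Conclusion: No, this is NOT an identity.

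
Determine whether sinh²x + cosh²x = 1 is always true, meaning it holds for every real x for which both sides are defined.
No, this is NOT an identity.

Claim: sinh²x + cosh²x = 1.
Test a specific point where both sides are defined: x = 2.
LHS = sinh²x + cosh²x ≈ 27.3082
RHS = 1 ≈ 1.0000
Since 27.3082 ≠ 1.0000, the equation fails at this point, so it cannot hold for every real x for which both sides are defined.
The correct hyperbolic identity is cosh²x - sinh²x = 1 (a difference); the sum sinh²x + cosh²x equals cosh(2x).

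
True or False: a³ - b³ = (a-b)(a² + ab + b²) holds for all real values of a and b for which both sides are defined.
True.

Claim: a³ - b³ = (a-b)(a² + ab + b²).
Reasoning: Expand the right side: (a-b)(a² + ab + b²) = a³ + a²b + ab² - a²b - ab² - b³ = a³ - b³ (the middle terms cancel in pairs).
So the two sides agree for all real values of a and b for which both sides are defined.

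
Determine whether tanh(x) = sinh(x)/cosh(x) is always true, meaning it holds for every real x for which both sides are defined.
Claim: tanh(x) = sinh(x)/cosh(x).
Reasoning: tanh(x) is defined as sinh(x)/cosh(x) = (e^x - e^-x)/(e^x + e^-x); cosh(x) ≥ 1 is never zero, so this holds for every real x.
So the two sides agree for every real x for which both sides are defined.

Conclusion: Yes, this is an identity.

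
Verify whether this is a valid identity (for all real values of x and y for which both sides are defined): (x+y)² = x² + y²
No, this is NOT an identity.

Claim: (x+y)² = x² + y².
Test a specific point where both sides are defined: x = 1, y = -3.
LHS = (x+y)² ≈ 4.0000
RHS = x² + y² ≈ 10.0000
Since 4.0000 ≠ 10.0000, the equation fails at this point, so it cannot hold for all real values of x and y for which both sides are defined.
The correct expansion is (x+y)² = x² + 2xy + y²; the cross term 2xy is missing.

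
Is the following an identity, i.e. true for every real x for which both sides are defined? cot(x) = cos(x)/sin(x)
Claim: cot(x) = cos(x)/sin(x).
Reasoning: cot(x) is defined as 1/tan(x) = 1/(sin(x)/cos(x)) = cos(x)/sin(x), wherever sin(x) ≠ 0.
So the two sides agree for every real x for which both sides are defined.

Conclusion: Yes, this is an identity.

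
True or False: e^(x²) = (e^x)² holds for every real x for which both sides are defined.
False.

Claim: e^(x²) = (e^x)².
Test a specific point where both sides are defined: x = 3/2.
LHS = e^(x²) ≈ 9.4877
RHS = (e^x)² ≈ 20.0855
Since 9.4877 ≠ 20.0855, the equation fails at this point, so it cannot hold for every real x for which both sides are defined.
(e^x)² = e^(2x), and 2x ≠ x² in general.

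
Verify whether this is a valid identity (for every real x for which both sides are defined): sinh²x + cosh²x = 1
No, this is NOT an identity.

Claim: sinh²x + cosh²x = 1.
Test a specific point where both sides are defined: x = 3.
LHS = sinh²x + cosh²x ≈ 201.7156
RHS = 1 ≈ 1.0000
Since 201.7156 ≠ 1.0000, the equation fails at this point, so it cannot hold for every real x for which both sides are defined.
The correct hyperbolic identity is cosh²x - sinh²x = 1 (a difference); the sum sinh²x + cosh²x equals cosh(2x).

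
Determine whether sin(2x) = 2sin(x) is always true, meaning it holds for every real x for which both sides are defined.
No, this is NOT an identity.

Claim: sin(2x) = 2sin(x).
Test a specific point where both sides are defined: x = 2π/3.
LHS = sin(2x) ≈ -0.8660
RHS = 2sin(x) ≈ 1.7321
Since -0.8660 ≠ 1.7321, the equation fails at this point, so it cannot hold for every real x for which both sides are defined.
The correct double-angle formula is sin(2x) = 2sin(x)cos(x).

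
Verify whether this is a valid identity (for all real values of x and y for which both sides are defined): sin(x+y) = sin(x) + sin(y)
Claim: sin(x+y) = sin(x) + sin(y).
Test a specific point where both sides are defined: x = 3π/4, y = π.
LHS = sin(x+y) ≈ -0.7071
RHS = sin(x) + sin(y) ≈ 0.7071
Since -0.7071 ≠ 0.7071, the equation fails at this point, so it cannot hold for all real values of x and y for which both sides are defined.
The correct expansion is sin(x+y) = sin(x)cos(y) + cos(x)sin(y); sine is not additive.

Conclusion: No, this is NOT an identity.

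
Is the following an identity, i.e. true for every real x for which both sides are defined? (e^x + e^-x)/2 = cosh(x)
Claim: (e^x + e^-x)/2 = cosh(x).
Reasoning: This is exactly the definition of the hyperbolic cosine: cosh(x) := (e^x + e^-x)/2.
So the two sides agree for every real x for which both sides are defined.

Conclusion: Yes, this is an identity.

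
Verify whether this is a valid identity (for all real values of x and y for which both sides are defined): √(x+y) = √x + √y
Claim: √(x+y) = √x + √y.
Test a specific point where both sides are defined: x = 3/2, y = 3/2.
LHS = √(x+y) ≈ 1.7321
RHS = √x + √y ≈ 2.4495
Since 1.7321 ≠ 2.4495, the equation fails at this point, so it cannot hold for all real values of x and y for which both sides are defined.
Squaring the right side gives x + 2√(xy) + y, not x + y.

Conclusion: No, this is NOT an identity.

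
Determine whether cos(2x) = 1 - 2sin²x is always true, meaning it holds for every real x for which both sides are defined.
Claim: cos(2x) = 1 - 2sin²x.
Reasoning: cos(2x) = cos²x - sin²x. Replace cos²x by 1 - sin²x: (1 - sin²x) - sin²x = 1 - 2sin²x.
So the two sides agree for every real x for which both sides are defined.

Conclusion: Yes, this is an identity.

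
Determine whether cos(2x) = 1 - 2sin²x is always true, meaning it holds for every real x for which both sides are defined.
Claim: cos(2x) = 1 - 2sin²x.
Reasoning: cos(2x) = cos²x - sin²x. Replace cos²x by 1 - sin²x: (1 - sin²x) - sin²x = 1 - 2sin²x.
So the two sides agree for every real x for which both sides are defined.

Conclusion: Yes, this is an identity.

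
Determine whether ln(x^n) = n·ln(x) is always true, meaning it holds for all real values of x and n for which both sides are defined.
Yes, this is an identity.

Claim: ln(x^n) = n·ln(x).
Reasoning: The right side requires x > 0. For x > 0, x^n = (e^(ln x))^n = e^(n·ln x), so taking ln of both sides gives ln(x^n) = n·ln(x).
So the two sides agree for all real values of x and n for which both sides are defined.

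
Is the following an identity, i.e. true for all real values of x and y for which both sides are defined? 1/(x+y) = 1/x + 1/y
Claim: 1/(x+y) = 1/x + 1/y.
Test a specific point where both sides are defined: x = -2, y = 5.
LHS = 1/(x+y) ≈ 0.3333
RHS = 1/x + 1/y ≈ -0.3000
Since 0.3333 ≠ -0.3000, the equation fails at this point, so it cannot hold for all real values of x and y for which both sides are defined.
1/x + 1/y = (x+y)/(xy), which is not 1/(x+y).

Conclusion: No, this is NOT an identity.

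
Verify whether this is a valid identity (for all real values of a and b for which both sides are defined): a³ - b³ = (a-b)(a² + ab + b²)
Claim: a³ - b³ = (a-b)(a² + ab + b²).
Reasoning: Expand the right side: (a-b)(a² + ab + b²) = a³ + a²b + ab² - a²b - ab² - b³ = a³ - b³ (the middle terms cancel in pairs).
So the two sides agree for all real values of a and b for which both sides are defined.

Conclusion: Yes, this is an identity.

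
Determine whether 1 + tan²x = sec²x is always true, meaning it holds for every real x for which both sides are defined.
Yes, this is an identity.

Claim: 1 + tan²x = sec²x.
Reasoning: Start from sin²x + cos²x = 1 and divide every term by cos²x (allowed wherever tan x and sec x are defined): tan²x + 1 = 1/cos²x = sec²x.
So the two sides agree for every real x for which both sides are defined.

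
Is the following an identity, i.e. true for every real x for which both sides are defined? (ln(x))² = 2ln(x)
No, this is NOT an identity.

Claim: (ln(x))² = 2ln(x).
Test a specific point where both sides are defined: x = 1/2.
LHS = (ln(x))² ≈ 0.4805
RHS = 2ln(x) ≈ -1.3863
Since 0.4805 ≠ -1.3863, the equation fails at this point, so it cannot hold for every real x for which both sides are defined.
2ln(x) equals ln(x²), which is not the same as (ln x)².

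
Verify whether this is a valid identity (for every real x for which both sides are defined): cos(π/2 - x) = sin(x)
Claim: cos(π/2 - x) = sin(x).
Reasoning: Use cos(u - v) = cos(u)cos(v) + sin(u)sin(v) with u = π/2, v = x: cos(π/2)cos(x) + sin(π/2)sin(x) = 0·cos(x) + 1·sin(x) = sin(x).
So the two sides agree for every real x for which both sides are defined.

Conclusion: Yes, this is an identity.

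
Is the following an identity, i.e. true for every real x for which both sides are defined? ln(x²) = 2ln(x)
Yes, this is an identity.

Claim: ln(x²) = 2ln(x).
Reasoning: The right side requires x > 0. For x > 0, x² = (e^(ln x))² = e^(2ln x), so ln(x²) = 2ln(x). (For x < 0 the right side is undefined, so those values are outside the claim.)
So the two sides agree for every real x for which both sides are defined.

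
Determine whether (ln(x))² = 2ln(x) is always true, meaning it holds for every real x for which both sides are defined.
No, this is NOT an identity.

Claim: (ln(x))² = 2ln(x).
Test a specific point where both sides are defined: x = 5.
LHS = (ln(x))² ≈ 2.5903
RHS = 2ln(x) ≈ 3.2189
Since 2.5903 ≠ 3.2189, the equation fails at this point, so it cannot hold for every real x for which both sides are defined.
2ln(x) equals ln(x²), which is not the same as (ln x)².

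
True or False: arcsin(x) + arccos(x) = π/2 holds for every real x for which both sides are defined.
Claim: arcsin(x) + arccos(x) = π/2.
Reasoning: Both sides are defined for -1 ≤ x ≤ 1. Let θ = arcsin(x), so sin θ = x and θ ∈ [-π/2, π/2]. Then cos(π/2 - θ) = sin θ = x and π/2 - θ ∈ [0, π], which is exactly the range of arccos, so arccos(x) = π/2 - θ. Adding: arcsin(x) + arccos(x) = θ + (π/2 - θ) = π/2.
So the two sides agree for every real x for which both sides are defined.

Conclusion: True.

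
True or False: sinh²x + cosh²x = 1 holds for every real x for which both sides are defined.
False.

Claim: sinh²x + cosh²x = 1.
Test a specific point where both sides are defined: x = -3.
LHS = sinh²x + cosh²x ≈ 201.7156
RHS = 1 ≈ 1.0000
Since 201.7156 ≠ 1.0000, the equation fails at this point, so it cannot hold for every real x for which both sides are defined.
The correct hyperbolic identity is cosh²x - sinh²x = 1 (a difference); the sum sinh²x + cosh²x equals cosh(2x).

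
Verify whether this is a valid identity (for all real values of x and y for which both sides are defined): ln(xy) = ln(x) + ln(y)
Yes, this is an identity.

Claim: ln(xy) = ln(x) + ln(y).
Reasoning: Both sides are simultaneously defined only when x, y > 0. Write x = e^p, y = e^q (p = ln x, q = ln y). Then xy = e^p · e^q = e^(p+q), so ln(xy) = p + q = ln(x) + ln(y).
So the two sides agree for all real values of x and y for which both sides are defined.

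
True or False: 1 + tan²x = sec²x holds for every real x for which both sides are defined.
Claim: 1 + tan²x = sec²x.
Reasoning: Start from sin²x + cos²x = 1 and divide every term by cos²x (allowed wherever tan x and sec x are defined): tan²x + 1 = 1/cos²x = sec²x.
So the two sides agree for every real x for which both sides are defined.

Conclusion: True.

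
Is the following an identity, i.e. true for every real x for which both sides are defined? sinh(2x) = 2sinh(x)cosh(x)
Claim: sinh(2x) = 2sinh(x)cosh(x).
Reasoning: 2sinh(x)cosh(x) = 2 · (e^x - e^-x)/2 · (e^x + e^-x)/2 = (e^(2x) - e^(-2x))/2 = sinh(2x).
So the two sides agree for every real x for which both sides are defined.

Conclusion: Yes, this is an identity.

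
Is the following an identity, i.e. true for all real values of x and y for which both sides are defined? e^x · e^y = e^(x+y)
Claim: e^x · e^y = e^(x+y).
Reasoning: This is the law of exponents for a common base: multiplying powers adds exponents. E.g. from the series, (Σ x^j/j!)(Σ y^k/k!) = Σ_m (Σ_{j+k=m} x^j y^k/(j!k!)) = Σ_m (x+y)^m/m! by the binomial theorem.
So the two sides agree for all real values of x and y for which both sides are defined.

Conclusion: Yes, this is an identity.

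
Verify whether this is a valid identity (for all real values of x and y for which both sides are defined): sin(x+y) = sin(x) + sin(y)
Claim: sin(x+y) = sin(x) + sin(y).
Test a specific point where both sides are defined: x = 3π/4, y = π.
LHS = sin(x+y) ≈ -0.7071
RHS = sin(x) + sin(y) ≈ 0.7071
Since -0.7071 ≠ 0.7071, the equation fails at this point, so it cannot hold for all real values of x and y for which both sides are defined.
The correct expansion is sin(x+y) = sin(x)cos(y) + cos(x)sin(y); sine is not additive.

Conclusion: No, this is NOT an identity.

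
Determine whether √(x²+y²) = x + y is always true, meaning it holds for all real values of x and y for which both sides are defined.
Claim: √(x²+y²) = x + y.
Test a specific point where both sides are defined: x = 5, y = 1.
LHS = √(x²+y²) ≈ 5.0990
RHS = x + y ≈ 6.0000
Since 5.0990 ≠ 6.0000, the equation fails at this point, so it cannot hold for all real values of x and y for which both sides are defined.
(x+y)² = x² + 2xy + y², not x² + y², so the square root does not split this way.

Conclusion: No, this is NOT an identity.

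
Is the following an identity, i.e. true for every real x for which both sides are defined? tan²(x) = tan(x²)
No, this is NOT an identity.

Claim: tan²(x) = tan(x²).
Test a specific point where both sides are defined: x = π/6.
LHS = tan²(x) ≈ 0.3333
RHS = tan(x²) ≈ 0.2812
Since 0.3333 ≠ 0.2812, the equation fails at this point, so it cannot hold for every real x for which both sides are defined.
tan²(x) means (tan x)², squaring the output; tan(x²) squares the input. These are different functions.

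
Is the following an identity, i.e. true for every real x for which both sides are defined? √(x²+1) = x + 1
Claim: √(x²+1) = x + 1.
Test a specific point where both sides are defined: x = 1.
LHS = √(x²+1) ≈ 1.4142
RHS = x + 1 ≈ 2.0000
Since 1.4142 ≠ 2.0000, the equation fails at this point, so it cannot hold for every real x for which both sides are defined.
(x+1)² = x² + 2x + 1 ≠ x² + 1 unless x = 0.

Conclusion: No, this is NOT an identity.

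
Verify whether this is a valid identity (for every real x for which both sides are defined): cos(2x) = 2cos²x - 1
Claim: cos(2x) = 2cos²x - 1.
Reasoning: cos(2x) = cos²x - sin²x. Replace sin²x by 1 - cos²x: cos²x - (1 - cos²x) = 2cos²x - 1.
So the two sides agree for every real x for which both sides are defined.

Conclusion: Yes, this is an identity.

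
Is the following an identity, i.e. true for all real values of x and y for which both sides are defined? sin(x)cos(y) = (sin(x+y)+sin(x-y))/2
Yes, this is an identity.

Claim: sin(x)cos(y) = (sin(x+y)+sin(x-y))/2.
Reasoning: sin(x+y) = sin(x)cos(y) + cos(x)sin(y) and sin(x-y) = sin(x)cos(y) - cos(x)sin(y). Adding, sin(x+y) + sin(x-y) = 2sin(x)cos(y); divide by 2.
So the two sides agree for all real values of x and y for which both sides are defined.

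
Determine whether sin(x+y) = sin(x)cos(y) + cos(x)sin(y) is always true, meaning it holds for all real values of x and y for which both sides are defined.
Claim: sin(x+y) = sin(x)cos(y) + cos(x)sin(y).
Reasoning: By Euler's formula e^(i(x+y)) = e^(ix)·e^(iy) = (cos x + i·sin x)(cos y + i·sin y). The imaginary part of the left side is sin(x+y); the imaginary part of the product is sin(x)cos(y) + cos(x)sin(y).
So the two sides agree for all real values of x and y for which both sides are defined.

Conclusion: Yes, this is an identity.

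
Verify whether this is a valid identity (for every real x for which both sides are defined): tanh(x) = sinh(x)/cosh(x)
Yes, this is an identity.

Claim: tanh(x) = sinh(x)/cosh(x).
Reasoning: tanh(x) is defined as sinh(x)/cosh(x) = (e^x - e^-x)/(e^x + e^-x); cosh(x) ≥ 1 is never zero, so this holds for every real x.
So the two sides agree for every real x for which both sides are defined.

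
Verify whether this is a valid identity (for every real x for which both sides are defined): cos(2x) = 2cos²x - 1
Claim: cos(2x) = 2cos²x - 1.
Reasoning: cos(2x) = cos²x - sin²x. Replace sin²x by 1 - cos²x: cos²x - (1 - cos²x) = 2cos²x - 1.
So the two sides agree for every real x for which both sides are defined.

Conclusion: Yes, this is an identity.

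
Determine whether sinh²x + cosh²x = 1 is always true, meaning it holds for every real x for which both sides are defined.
Claim: sinh²x + cosh²x = 1.
Test a specific point where both sides are defined: x = -1.
LHS = sinh²x + cosh²x ≈ 3.7622
RHS = 1 ≈ 1.0000
Since 3.7622 ≠ 1.0000, the equation fails at this point, so it cannot hold for every real x for which both sides are defined.
The correct hyperbolic identity is cosh²x - sinh²x = 1 (a difference); the sum sinh²x + cosh²x equals cosh(2x).

Conclusion: No, this is NOT an identity.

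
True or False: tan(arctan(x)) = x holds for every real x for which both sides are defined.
True.

Claim: tan(arctan(x)) = x.
Reasoning: For every real x, arctan(x) is by definition the angle in (-π/2, π/2) whose tangent equals x. Taking the tangent of that angle returns x.
So the two sides agree for every real x for which both sides are defined.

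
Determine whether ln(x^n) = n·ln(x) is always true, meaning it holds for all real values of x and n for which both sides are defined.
Yes, this is an identity.

Claim: ln(x^n) = n·ln(x).
Reasoning: The right side requires x > 0. For x > 0, x^n = (e^(ln x))^n = e^(n·ln x), so taking ln of both sides gives ln(x^n) = n·ln(x).
So the two sides agree for all real values of x and n for which both sides are defined.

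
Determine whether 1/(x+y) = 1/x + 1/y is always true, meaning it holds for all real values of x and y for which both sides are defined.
No, this is NOT an identity.

Claim: 1/(x+y) = 1/x + 1/y.
Test a specific point where both sides are defined: x = -1, y = 3.
LHS = 1/(x+y) ≈ 0.5000
RHS = 1/x + 1/y ≈ -0.6667
Since 0.5000 ≠ -0.6667, the equation fails at this point, so it cannot hold for all real values of x and y for which both sides are defined.
1/x + 1/y = (x+y)/(xy), which is not 1/(x+y).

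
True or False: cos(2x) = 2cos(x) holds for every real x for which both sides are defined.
False.

Claim: cos(2x) = 2cos(x).
Test a specific point where both sides are defined: x = 3π/4.
LHS = cos(2x) ≈ 0.0000
RHS = 2cos(x) ≈ -1.4142
Since 0.0000 ≠ -1.4142, the equation fails at this point, so it cannot hold for every real x for which both sides are defined.
The correct double-angle formula is cos(2x) = cos²x - sin²x.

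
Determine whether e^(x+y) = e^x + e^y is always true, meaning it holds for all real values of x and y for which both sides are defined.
No, this is NOT an identity.

Claim: e^(x+y) = e^x + e^y.
Test a specific point where both sides are defined: x = 1, y = -1.
LHS = e^(x+y) ≈ 1.0000
RHS = e^x + e^y ≈ 3.0862
Since 1.0000 ≠ 3.0862, the equation fails at this point, so it cannot hold for all real values of x and y for which both sides are defined.
The correct rule is e^(x+y) = e^x · e^y (a product, not a sum).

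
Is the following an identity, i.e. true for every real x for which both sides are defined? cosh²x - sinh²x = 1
Claim: cosh²x - sinh²x = 1.
Reasoning: With cosh(x) = (e^x + e^-x)/2 and sinh(x) = (e^x - e^-x)/2: cosh²x = (e^(2x) + 2 + e^(-2x))/4 and sinh²x = (e^(2x) - 2 + e^(-2x))/4. Subtracting leaves 4/4 = 1.
So the two sides agree for every real x for which both sides are defined.

Conclusion: Yes, this is an identity.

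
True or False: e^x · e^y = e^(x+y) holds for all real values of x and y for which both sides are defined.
True.

Claim: e^x · e^y = e^(x+y).
Reasoning: This is the law of exponents for a common base: multiplying powers adds exponents. E.g. from the series, (Σ x^j/j!)(Σ y^k/k!) = Σ_m (Σ_{j+k=m} x^j y^k/(j!k!)) = Σ_m (x+y)^m/m! by the binomial theorem.
So the two sides agree for all real values of x and y for which both sides are defined.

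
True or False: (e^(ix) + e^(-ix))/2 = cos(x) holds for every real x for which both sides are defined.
True.

Claim: (e^(ix) + e^(-ix))/2 = cos(x).
Reasoning: By Euler's formula e^(ix) = cos(x) + i·sin(x) and e^(-ix) = cos(x) - i·sin(x). Adding cancels the sine terms: e^(ix) + e^(-ix) = 2cos(x); divide by 2.
So the two sides agree for every real x for which both sides are defined.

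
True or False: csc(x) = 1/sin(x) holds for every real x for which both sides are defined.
Claim: csc(x) = 1/sin(x).
Reasoning: csc(x) is by definition the reciprocal of sin(x), wherever sin(x) ≠ 0.
So the two sides agree for every real x for which both sides are defined.

Conclusion: True.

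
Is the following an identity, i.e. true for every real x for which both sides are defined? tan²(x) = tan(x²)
No, this is NOT an identity.

Claim: tan²(x) = tan(x²).
Test a specific point where both sides are defined: x = 2π/3.
LHS = tan²(x) ≈ 3.0000
RHS = tan(x²) ≈ 2.9590
Since 3.0000 ≠ 2.9590, the equation fails at this point, so it cannot hold for every real x for which both sides are defined.
tan²(x) means (tan x)², squaring the output; tan(x²) squares the input. These are different functions.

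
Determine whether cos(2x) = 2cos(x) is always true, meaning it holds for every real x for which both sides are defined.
Claim: cos(2x) = 2cos(x).
Test a specific point where both sides are defined: x = π/4.
LHS = cos(2x) ≈ 0.0000
RHS = 2cos(x) ≈ 1.4142
Since 0.0000 ≠ 1.4142, the equation fails at this point, so it cannot hold for every real x for which both sides are defined.
The correct double-angle formula is cos(2x) = cos²x - sin²x.

Conclusion: No, this is NOT an identity.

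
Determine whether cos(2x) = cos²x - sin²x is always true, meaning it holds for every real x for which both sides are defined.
Claim: cos(2x) = cos²x - sin²x.
Reasoning: Put y = x in the addition formula cos(x+y) = cos(x)cos(y) - sin(x)sin(y): cos(2x) = cos²x - sin²x.
So the two sides agree for every real x for which both sides are defined.

Conclusion: Yes, this is an identity.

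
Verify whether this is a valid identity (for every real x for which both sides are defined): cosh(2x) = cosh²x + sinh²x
Claim: cosh(2x) = cosh²x + sinh²x.
Reasoning: cosh²x = (e^(2x) + 2 + e^(-2x))/4 and sinh²x = (e^(2x) - 2 + e^(-2x))/4. Adding gives (2e^(2x) + 2e^(-2x))/4 = (e^(2x) + e^(-2x))/2 = cosh(2x).
So the two sides agree for every real x for which both sides are defined.

Conclusion: Yes, this is an identity.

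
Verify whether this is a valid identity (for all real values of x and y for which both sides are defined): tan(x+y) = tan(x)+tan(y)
Claim: tan(x+y) = tan(x)+tan(y).
Test a specific point where both sides are defined: x = π/3, y = π/3.
LHS = tan(x+y) ≈ -1.7321
RHS = tan(x)+tan(y) ≈ 3.4641
Since -1.7321 ≠ 3.4641, the equation fails at this point, so it cannot hold for all real values of x and y for which both sides are defined.
The correct formula is tan(x+y) = (tan(x) + tan(y))/(1 - tan(x)tan(y)).

Conclusion: No, this is NOT an identity.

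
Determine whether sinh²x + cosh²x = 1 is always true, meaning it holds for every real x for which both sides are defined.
Claim: sinh²x + cosh²x = 1.
Test a specific point where both sides are defined: x = 1/2.
LHS = sinh²x + cosh²x ≈ 1.5431
RHS = 1 ≈ 1.0000
Since 1.5431 ≠ 1.0000, the equation fails at this point, so it cannot hold for every real x for which both sides are defined.
The correct hyperbolic identity is cosh²x - sinh²x = 1 (a difference); the sum sinh²x + cosh²x equals cosh(2x).

Conclusion: No, this is NOT an identity.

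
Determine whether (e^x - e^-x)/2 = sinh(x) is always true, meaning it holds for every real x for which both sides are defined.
Claim: (e^x - e^-x)/2 = sinh(x).
Reasoning: This is exactly the definition of the hyperbolic sine: sinh(x) := (e^x - e^-x)/2.
So the two sides agree for every real x for which both sides are defined.

Conclusion: Yes, this is an identity.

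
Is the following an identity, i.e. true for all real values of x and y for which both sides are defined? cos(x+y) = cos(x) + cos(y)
No, this is NOT an identity.

Claim: cos(x+y) = cos(x) + cos(y).
Test a specific point where both sides are defined: x = π, y = π/6.
LHS = cos(x+y) ≈ -0.8660
RHS = cos(x) + cos(y) ≈ -0.1340
Since -0.8660 ≠ -0.1340, the equation fails at this point, so it cannot hold for all real values of x and y for which both sides are defined.
The correct expansion is cos(x+y) = cos(x)cos(y) - sin(x)sin(y); cosine is not additive.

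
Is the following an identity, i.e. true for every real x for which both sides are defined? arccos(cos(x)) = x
No, this is NOT an identity.

Claim: arccos(cos(x)) = x.
Test a specific point where both sides are defined: x = -π/6.
LHS = arccos(cos(x)) ≈ 0.5236
RHS = x ≈ -0.5236
Since 0.5236 ≠ -0.5236, the equation fails at this point, so it cannot hold for every real x for which both sides are defined.
arccos only returns values in [0, π], so arccos(cos(x)) = x holds only for x in that interval, not for all real x.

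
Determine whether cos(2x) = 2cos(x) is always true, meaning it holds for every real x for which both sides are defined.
Claim: cos(2x) = 2cos(x).
Test a specific point where both sides are defined: x = 3π/4.
LHS = cos(2x) ≈ 0.0000
RHS = 2cos(x) ≈ -1.4142
Since 0.0000 ≠ -1.4142, the equation fails at this point, so it cannot hold for every real x for which both sides are defined.
The correct double-angle formula is cos(2x) = cos²x - sin²x.

Conclusion: No, this is NOT an identity.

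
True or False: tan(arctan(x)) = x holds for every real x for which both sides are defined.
Claim: tan(arctan(x)) = x.
Reasoning: For every real x, arctan(x) is by definition the angle in (-π/2, π/2) whose tangent equals x. Taking the tangent of that angle returns x.
So the two sides agree for every real x for which both sides are defined.

Conclusion: True.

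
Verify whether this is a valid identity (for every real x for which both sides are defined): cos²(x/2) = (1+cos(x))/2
Claim: cos²(x/2) = (1+cos(x))/2.
Reasoning: Use cos(2θ) = 2cos²θ - 1 with θ = x/2: cos(x) = 2cos²(x/2) - 1. Solving for cos²(x/2) gives (1 + cos(x))/2.
So the two sides agree for every real x for which both sides are defined.

Conclusion: Yes, this is an identity.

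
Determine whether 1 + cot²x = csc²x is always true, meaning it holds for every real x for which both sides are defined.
Claim: 1 + cot²x = csc²x.
Reasoning: Start from sin²x + cos²x = 1 and divide every term by sin²x (allowed wherever cot x and csc x are defined): 1 + cot²x = 1/sin²x = csc²x.
So the two sides agree for every real x for which both sides are defined.

Conclusion: Yes, this is an identity.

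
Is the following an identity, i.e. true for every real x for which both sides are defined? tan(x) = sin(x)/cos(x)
Claim: tan(x) = sin(x)/cos(x).
Reasoning: For an angle x whose terminal point on the unit circle is (cos x, sin x), tan(x) is defined as the ratio (second coordinate)/(first coordinate) = sin(x)/cos(x), wherever cos(x) ≠ 0.
So the two sides agree for every real x for which both sides are defined.

Conclusion: Yes, this is an identity.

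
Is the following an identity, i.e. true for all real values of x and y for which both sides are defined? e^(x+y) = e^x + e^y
Claim: e^(x+y) = e^x + e^y.
Test a specific point where both sides are defined: x = -1, y = 3.
LHS = e^(x+y) ≈ 7.3891
RHS = e^x + e^y ≈ 20.4534
Since 7.3891 ≠ 20.4534, the equation fails at this point, so it cannot hold for all real values of x and y for which both sides are defined.
The correct rule is e^(x+y) = e^x · e^y (a product, not a sum).

Conclusion: No, this is NOT an identity.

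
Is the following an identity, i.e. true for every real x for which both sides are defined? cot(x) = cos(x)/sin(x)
Yes, this is an identity.

Claim: cot(x) = cos(x)/sin(x).
Reasoning: cot(x) is defined as 1/tan(x) = 1/(sin(x)/cos(x)) = cos(x)/sin(x), wherever sin(x) ≠ 0.
So the two sides agree for every real x for which both sides are defined.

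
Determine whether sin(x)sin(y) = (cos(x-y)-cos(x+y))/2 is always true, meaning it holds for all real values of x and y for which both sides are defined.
Claim: sin(x)sin(y) = (cos(x-y)-cos(x+y))/2.
Reasoning: cos(x-y) = cos(x)cos(y) + sin(x)sin(y) and cos(x+y) = cos(x)cos(y) - sin(x)sin(y). Subtracting, cos(x-y) - cos(x+y) = 2sin(x)sin(y); divide by 2.
So the two sides agree for all real values of x and y for which both sides are defined.

Conclusion: Yes, this is an identity.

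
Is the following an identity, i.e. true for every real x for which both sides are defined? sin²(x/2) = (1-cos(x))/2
Yes, this is an identity.

Claim: sin²(x/2) = (1-cos(x))/2.
Reasoning: Use cos(2θ) = 1 - 2sin²θ with θ = x/2: cos(x) = 1 - 2sin²(x/2). Solving for sin²(x/2) gives (1 - cos(x))/2.
So the two sides agree for every real x for which both sides are defined.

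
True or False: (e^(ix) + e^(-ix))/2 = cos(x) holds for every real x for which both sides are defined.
True.

Claim: (e^(ix) + e^(-ix))/2 = cos(x).
Reasoning: By Euler's formula e^(ix) = cos(x) + i·sin(x) and e^(-ix) = cos(x) - i·sin(x). Adding cancels the sine terms: e^(ix) + e^(-ix) = 2cos(x); divide by 2.
So the two sides agree for every real x for which both sides are defined.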